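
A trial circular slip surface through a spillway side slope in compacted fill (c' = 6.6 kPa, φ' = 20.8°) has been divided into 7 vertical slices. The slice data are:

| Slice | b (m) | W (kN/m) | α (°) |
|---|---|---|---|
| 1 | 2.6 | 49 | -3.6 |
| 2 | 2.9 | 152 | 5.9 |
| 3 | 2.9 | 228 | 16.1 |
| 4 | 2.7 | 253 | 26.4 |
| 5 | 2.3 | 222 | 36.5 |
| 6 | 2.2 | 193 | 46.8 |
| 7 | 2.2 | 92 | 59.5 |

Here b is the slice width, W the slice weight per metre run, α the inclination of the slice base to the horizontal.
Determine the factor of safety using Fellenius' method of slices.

FS = 0.97

Ordinary method of slices: FS = Σ[c'·Δl_i + (W_i cosα_i)·tanφ'] / Σ W_i sinα_i, with Δl_i = b_i / cosα_i.
Slice 1: Δl = 2.6/cos(-3.6°) = 2.605 m; N'_1 = 49·cos(-3.6°) = 48.9; c'Δl = 17.19; W sinα = -3.1
Slice 2: Δl = 2.9/cos5.9° = 2.915 m; N'_2 = 152·cos5.9° = 151.2; c'Δl = 19.24; W sinα = 15.6
Slice 3: Δl = 2.9/cos16.1° = 3.018 m; N'_3 = 228·cos16.1° = 219.1; c'Δl = 19.92; W sinα = 63.2
Slice 4: Δl = 2.7/cos26.4° = 3.014 m; N'_4 = 253·cos26.4° = 226.6; c'Δl = 19.89; W sinα = 112.5
Slice 5: Δl = 2.3/cos36.5° = 2.861 m; N'_5 = 222·cos36.5° = 178.5; c'Δl = 18.88; W sinα = 132.1
Slice 6: Δl = 2.2/cos46.8° = 3.214 m; N'_6 = 193·cos46.8° = 132.1; c'Δl = 21.21; W sinα = 140.7
Slice 7: Δl = 2.2/cos59.5° = 4.335 m; N'_7 = 92·cos59.5° = 46.7; c'Δl = 28.61; W sinα = 79.3
Σc'Δl = 145.0 kN/m; ΣN' = 1003.0 kN/m; ΣW sinα = 540.3 kN/m
Resisting = 145.0 + 1003.0·tan20.8° = 145.0 + 381.0 = 526.0 kN/m
FS = 526.0 / 540.3 = 0.974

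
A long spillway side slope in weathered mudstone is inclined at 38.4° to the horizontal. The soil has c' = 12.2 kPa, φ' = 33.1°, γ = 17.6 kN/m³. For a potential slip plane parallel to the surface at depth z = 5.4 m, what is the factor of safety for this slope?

For an infinite slope with a slip plane parallel to the surface (no pore pressure): FS = [c' + γz cos²β tanφ'] / [γz sinβ cosβ].
γz = 17.6·5.4 = 95.04 kN/m²
Numerator = 12.2 + 95.04·cos²38.4°·tan33.1° = 12.2 + 95.04·0.6142·0.6519 = 50.252 kPa
Denominator = 95.04·sin38.4°·cos38.4° = 95.04·0.6211·0.7837 = 46.264 kPa
FS = 50.252 / 46.264 = 1.086

FS = 1.09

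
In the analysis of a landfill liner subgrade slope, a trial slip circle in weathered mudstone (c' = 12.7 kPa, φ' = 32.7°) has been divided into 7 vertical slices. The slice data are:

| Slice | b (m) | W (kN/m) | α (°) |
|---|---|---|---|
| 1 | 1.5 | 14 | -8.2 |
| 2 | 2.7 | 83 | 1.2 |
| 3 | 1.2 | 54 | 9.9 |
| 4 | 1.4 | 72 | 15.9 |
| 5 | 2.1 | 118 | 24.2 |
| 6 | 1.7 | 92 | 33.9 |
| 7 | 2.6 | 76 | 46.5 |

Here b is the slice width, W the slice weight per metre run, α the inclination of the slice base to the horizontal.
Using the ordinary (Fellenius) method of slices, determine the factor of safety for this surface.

Ordinary method of slices: FS = Σ[c'·Δl_i + (W_i cosα_i)·tanφ'] / Σ W_i sinα_i, with Δl_i = b_i / cosα_i.
Slice 1: Δl = 1.5/cos(-8.2°) = 1.515 m; N'_1 = 14·cos(-8.2°) = 13.9; c'Δl = 19.25; W sinα = -2.0
Slice 2: Δl = 2.7/cos1.2° = 2.701 m; N'_2 = 83·cos1.2° = 83.0; c'Δl = 34.30; W sinα = 1.7
Slice 3: Δl = 1.2/cos9.9° = 1.218 m; N'_3 = 54·cos9.9° = 53.2; c'Δl = 15.47; W sinα = 9.3
Slice 4: Δl = 1.4/cos15.9° = 1.456 m; N'_4 = 72·cos15.9° = 69.2; c'Δl = 18.49; W sinα = 19.7
Slice 5: Δl = 2.1/cos24.2° = 2.302 m; N'_5 = 118·cos24.2° = 107.6; c'Δl = 29.24; W sinα = 48.4
Slice 6: Δl = 1.7/cos33.9° = 2.048 m; N'_6 = 92·cos33.9° = 76.4; c'Δl = 26.01; W sinα = 51.3
Slice 7: Δl = 2.6/cos46.5° = 3.777 m; N'_7 = 76·cos46.5° = 52.3; c'Δl = 47.97; W sinα = 55.1
Σc'Δl = 190.7 kN/m; ΣN' = 455.6 kN/m; ΣW sinα = 183.6 kN/m
Resisting = 190.7 + 455.6·tan32.7° = 190.7 + 292.5 = 483.2 kN/m
FS = 483.2 / 183.6 = 2.632

FS = 2.63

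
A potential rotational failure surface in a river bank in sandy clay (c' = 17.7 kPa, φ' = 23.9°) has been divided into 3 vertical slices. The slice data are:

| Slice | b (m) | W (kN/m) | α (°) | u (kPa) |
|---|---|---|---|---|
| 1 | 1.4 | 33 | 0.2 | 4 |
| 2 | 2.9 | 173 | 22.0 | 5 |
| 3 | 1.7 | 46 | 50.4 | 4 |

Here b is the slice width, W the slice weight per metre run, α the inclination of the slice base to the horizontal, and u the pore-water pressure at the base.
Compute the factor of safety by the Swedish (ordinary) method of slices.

FS = 2.11

Ordinary method of slices: FS = Σ[c'·Δl_i + (W_i cosα_i − u_i·Δl_i)·tanφ'] / Σ W_i sinα_i, with Δl_i = b_i / cosα_i.
Slice 1: Δl = 1.4/cos0.2° = 1.400 m; N'_1 = 33·cos0.2° − 4·1.400 = 27.4; c'Δl = 24.78; W sinα = 0.1
Slice 2: Δl = 2.9/cos22.0° = 3.128 m; N'_2 = 173·cos22.0° − 5·3.128 = 144.8; c'Δl = 55.36; W sinα = 64.8
Slice 3: Δl = 1.7/cos50.4° = 2.667 m; N'_3 = 46·cos50.4° − 4·2.667 = 18.7; c'Δl = 47.21; W sinα = 35.4
Σc'Δl = 127.3 kN/m; ΣN' = 190.8 kN/m; ΣW sinα = 100.4 kN/m
Resisting = 127.3 + 190.8·tan23.9° = 127.3 + 84.6 = 211.9 kN/m
FS = 211.9 / 100.4 = 2.111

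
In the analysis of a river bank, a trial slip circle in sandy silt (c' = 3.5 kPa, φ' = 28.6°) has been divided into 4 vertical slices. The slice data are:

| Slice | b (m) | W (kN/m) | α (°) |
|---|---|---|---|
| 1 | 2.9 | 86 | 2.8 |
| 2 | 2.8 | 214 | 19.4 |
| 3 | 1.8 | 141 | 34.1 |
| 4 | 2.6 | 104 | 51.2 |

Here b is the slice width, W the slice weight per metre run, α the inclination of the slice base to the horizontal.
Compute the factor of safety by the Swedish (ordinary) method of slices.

FS = 1.27

Ordinary method of slices: FS = Σ[c'·Δl_i + (W_i cosα_i)·tanφ'] / Σ W_i sinα_i, with Δl_i = b_i / cosα_i.
Slice 1: Δl = 2.9/cos2.8° = 2.903 m; N'_1 = 86·cos2.8° = 85.9; c'Δl = 10.16; W sinα = 4.2
Slice 2: Δl = 2.8/cos19.4° = 2.969 m; N'_2 = 214·cos19.4° = 201.8; c'Δl = 10.39; W sinα = 71.1
Slice 3: Δl = 1.8/cos34.1° = 2.174 m; N'_3 = 141·cos34.1° = 116.8; c'Δl = 7.61; W sinα = 79.1
Slice 4: Δl = 2.6/cos51.2° = 4.149 m; N'_4 = 104·cos51.2° = 65.2; c'Δl = 14.52; W sinα = 81.1
Σc'Δl = 42.7 kN/m; ΣN' = 469.7 kN/m; ΣW sinα = 235.4 kN/m
Resisting = 42.7 + 469.7·tan28.6° = 42.7 + 256.1 = 298.8 kN/m
FS = 298.8 / 235.4 = 1.269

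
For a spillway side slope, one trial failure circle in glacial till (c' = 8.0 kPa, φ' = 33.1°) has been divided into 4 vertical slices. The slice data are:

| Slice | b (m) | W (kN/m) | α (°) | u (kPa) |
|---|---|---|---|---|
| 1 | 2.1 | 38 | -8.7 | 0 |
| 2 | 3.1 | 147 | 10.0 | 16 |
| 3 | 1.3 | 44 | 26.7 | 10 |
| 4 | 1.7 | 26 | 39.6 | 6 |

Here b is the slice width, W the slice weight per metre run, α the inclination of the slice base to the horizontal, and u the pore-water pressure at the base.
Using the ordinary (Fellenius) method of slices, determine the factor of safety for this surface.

FS = 3.17

Ordinary method of slices: FS = Σ[c'·Δl_i + (W_i cosα_i − u_i·Δl_i)·tanφ'] / Σ W_i sinα_i, with Δl_i = b_i / cosα_i.
Slice 1: Δl = 2.1/cos(-8.7°) = 2.124 m; N'_1 = 38·cos(-8.7°) − 0·2.124 = 37.6; c'Δl = 17.00; W sinα = -5.7
Slice 2: Δl = 3.1/cos10.0° = 3.148 m; N'_2 = 147·cos10.0° − 16·3.148 = 94.4; c'Δl = 25.18; W sinα = 25.5
Slice 3: Δl = 1.3/cos26.7° = 1.455 m; N'_3 = 44·cos26.7° − 10·1.455 = 24.8; c'Δl = 11.64; W sinα = 19.8
Slice 4: Δl = 1.7/cos39.6° = 2.206 m; N'_4 = 26·cos39.6° − 6·2.206 = 6.8; c'Δl = 17.65; W sinα = 16.6
Σc'Δl = 71.5 kN/m; ΣN' = 163.5 kN/m; ΣW sinα = 56.1 kN/m
Resisting = 71.5 + 163.5·tan33.1° = 71.5 + 106.6 = 178.1 kN/m
FS = 178.1 / 56.1 = 3.173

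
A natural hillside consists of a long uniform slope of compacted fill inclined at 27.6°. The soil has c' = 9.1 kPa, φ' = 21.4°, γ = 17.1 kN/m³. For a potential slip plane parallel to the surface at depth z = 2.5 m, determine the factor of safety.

FS = 1.27

For an infinite slope with a slip plane parallel to the surface (no pore pressure): FS = [c' + γz cos²β tanφ'] / [γz sinβ cosβ].
γz = 17.1·2.5 = 42.75 kN/m²
Numerator = 9.1 + 42.75·cos²27.6°·tan21.4° = 9.1 + 42.75·0.7854·0.3919 = 22.258 kPa
Denominator = 42.75·sin27.6°·cos27.6° = 42.75·0.4633·0.8862 = 17.552 kPa
FS = 22.258 / 17.552 = 1.268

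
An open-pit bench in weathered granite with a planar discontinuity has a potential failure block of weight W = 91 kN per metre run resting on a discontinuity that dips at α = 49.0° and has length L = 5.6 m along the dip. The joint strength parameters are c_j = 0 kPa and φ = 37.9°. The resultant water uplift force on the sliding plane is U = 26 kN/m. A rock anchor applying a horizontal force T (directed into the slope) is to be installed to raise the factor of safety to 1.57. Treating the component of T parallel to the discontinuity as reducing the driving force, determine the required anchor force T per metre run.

T = 50 kN/m

Resolving forces along and normal to the sliding plane, with the horizontal anchor force T adding T·sinα to the effective normal force and T·cosα acting up the plane against the driving force:
FS = [c_jL + (W cosα − U + T sinα) tanφ] / [W sinα − T cosα]
Without the anchor: N' = 33.7 kN/m, driving T_d = 68.7 kN/m, resisting R = 0·5.6 + 33.7·tan37.9° = 26.2 kN/m, FS = 0.38.
Setting FS = 1.57 and solving for T:
1.57·(68.7 − T cos49.0°) = 26.2 + T sin49.0°·tan37.9°
T·(sin49.0°·tan37.9° + 1.57·cos49.0°) = 1.57·68.7 − 26.2
T·(0.7547·0.7785 + 1.57·0.6561) = 107.8 − 26.2 = 81.6
T·1.6175 = 81.6
T = 50.4 kN/m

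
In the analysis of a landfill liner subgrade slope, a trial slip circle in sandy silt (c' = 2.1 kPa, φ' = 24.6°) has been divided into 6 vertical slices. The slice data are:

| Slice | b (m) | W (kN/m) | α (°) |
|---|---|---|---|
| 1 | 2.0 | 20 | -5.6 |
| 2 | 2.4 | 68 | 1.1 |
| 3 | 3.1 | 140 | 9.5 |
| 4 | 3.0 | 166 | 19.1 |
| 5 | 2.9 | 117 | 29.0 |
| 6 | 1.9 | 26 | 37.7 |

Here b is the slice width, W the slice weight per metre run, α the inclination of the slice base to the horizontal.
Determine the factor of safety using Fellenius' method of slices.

Ordinary method of slices: FS = Σ[c'·Δl_i + (W_i cosα_i)·tanφ'] / Σ W_i sinα_i, with Δl_i = b_i / cosα_i.
Slice 1: Δl = 2.0/cos(-5.6°) = 2.010 m; N'_1 = 20·cos(-5.6°) = 19.9; c'Δl = 4.22; W sinα = -2.0
Slice 2: Δl = 2.4/cos1.1° = 2.400 m; N'_2 = 68·cos1.1° = 68.0; c'Δl = 5.04; W sinα = 1.3
Slice 3: Δl = 3.1/cos9.5° = 3.143 m; N'_3 = 140·cos9.5° = 138.1; c'Δl = 6.60; W sinα = 23.1
Slice 4: Δl = 3.0/cos19.1° = 3.175 m; N'_4 = 166·cos19.1° = 156.9; c'Δl = 6.67; W sinα = 54.3
Slice 5: Δl = 2.9/cos29.0° = 3.316 m; N'_5 = 117·cos29.0° = 102.3; c'Δl = 6.96; W sinα = 56.7
Slice 6: Δl = 1.9/cos37.7° = 2.401 m; N'_6 = 26·cos37.7° = 20.6; c'Δl = 5.04; W sinα = 15.9
Σc'Δl = 34.5 kN/m; ΣN' = 505.7 kN/m; ΣW sinα = 149.4 kN/m
Resisting = 34.5 + 505.7·tan24.6° = 34.5 + 231.5 = 266.1 kN/m
FS = 266.1 / 149.4 = 1.781

FS = 1.78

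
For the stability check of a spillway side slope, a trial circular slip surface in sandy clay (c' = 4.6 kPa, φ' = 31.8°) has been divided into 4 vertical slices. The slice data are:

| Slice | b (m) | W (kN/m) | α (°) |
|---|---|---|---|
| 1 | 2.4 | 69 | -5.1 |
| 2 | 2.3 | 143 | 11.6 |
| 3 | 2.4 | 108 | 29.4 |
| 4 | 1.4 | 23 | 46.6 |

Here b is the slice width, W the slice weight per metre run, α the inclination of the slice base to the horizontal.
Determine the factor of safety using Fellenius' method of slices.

FS = 2.62

Ordinary method of slices: FS = Σ[c'·Δl_i + (W_i cosα_i)·tanφ'] / Σ W_i sinα_i, with Δl_i = b_i / cosα_i.
Slice 1: Δl = 2.4/cos(-5.1°) = 2.410 m; N'_1 = 69·cos(-5.1°) = 68.7; c'Δl = 11.08; W sinα = -6.1
Slice 2: Δl = 2.3/cos11.6° = 2.348 m; N'_2 = 143·cos11.6° = 140.1; c'Δl = 10.80; W sinα = 28.8
Slice 3: Δl = 2.4/cos29.4° = 2.755 m; N'_3 = 108·cos29.4° = 94.1; c'Δl = 12.67; W sinα = 53.0
Slice 4: Δl = 1.4/cos46.6° = 2.038 m; N'_4 = 23·cos46.6° = 15.8; c'Δl = 9.37; W sinα = 16.7
Σc'Δl = 43.9 kN/m; ΣN' = 318.7 kN/m; ΣW sinα = 92.3 kN/m
Resisting = 43.9 + 318.7·tan31.8° = 43.9 + 197.6 = 241.5 kN/m
FS = 241.5 / 92.3 = 2.615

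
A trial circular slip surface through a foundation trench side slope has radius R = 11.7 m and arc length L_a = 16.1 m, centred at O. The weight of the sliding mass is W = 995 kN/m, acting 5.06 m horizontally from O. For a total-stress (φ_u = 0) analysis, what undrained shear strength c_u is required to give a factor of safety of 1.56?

c_u = 41.7 kPa

FS = c_u·L_a·R / (W·d), so c_u = FS·W·d / (L_a·R).
c_u = 1.56·995·5.06 / (16.10·11.7) = 7854.1 / 188.37 = 41.70 kPa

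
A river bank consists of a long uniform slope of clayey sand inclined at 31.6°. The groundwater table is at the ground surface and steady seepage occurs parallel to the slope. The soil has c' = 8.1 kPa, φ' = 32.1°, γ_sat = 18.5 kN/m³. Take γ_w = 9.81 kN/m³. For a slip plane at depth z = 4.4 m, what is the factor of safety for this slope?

FS = 0.70

With seepage parallel to the slope and the water table at the surface, the effective normal stress on the slip plane uses the buoyant unit weight γ' = γ_sat − γ_w while the driving shear stress uses γ_sat:
FS = [c' + γ' z cos²β tanφ'] / [γ_sat z sinβ cosβ]
γ' = 18.5 − 9.81 = 8.69 kN/m³
Numerator = 8.1 + 8.69·4.4·cos²31.6°·tan32.1° = 8.1 + 8.69·4.4·0.7254·0.6273 = 25.500 kPa
Denominator = 18.5·4.4·sin31.6°·cos31.6° = 18.5·4.4·0.5240·0.8517 = 36.328 kPa
FS = 25.500 / 36.328 = 0.702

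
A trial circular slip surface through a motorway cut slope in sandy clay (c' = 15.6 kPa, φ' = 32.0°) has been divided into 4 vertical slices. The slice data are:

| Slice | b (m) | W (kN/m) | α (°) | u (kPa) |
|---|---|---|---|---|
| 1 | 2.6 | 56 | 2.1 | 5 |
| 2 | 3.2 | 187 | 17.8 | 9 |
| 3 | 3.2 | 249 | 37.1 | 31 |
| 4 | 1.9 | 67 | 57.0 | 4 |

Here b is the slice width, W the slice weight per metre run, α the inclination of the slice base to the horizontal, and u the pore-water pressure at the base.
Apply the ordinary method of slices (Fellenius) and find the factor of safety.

Ordinary method of slices: FS = Σ[c'·Δl_i + (W_i cosα_i − u_i·Δl_i)·tanφ'] / Σ W_i sinα_i, with Δl_i = b_i / cosα_i.
Slice 1: Δl = 2.6/cos2.1° = 2.602 m; N'_1 = 56·cos2.1° − 5·2.602 = 43.0; c'Δl = 40.59; W sinα = 2.1
Slice 2: Δl = 3.2/cos17.8° = 3.361 m; N'_2 = 187·cos17.8° − 9·3.361 = 147.8; c'Δl = 52.43; W sinα = 57.2
Slice 3: Δl = 3.2/cos37.1° = 4.012 m; N'_3 = 249·cos37.1° − 31·4.012 = 74.2; c'Δl = 62.59; W sinα = 150.2
Slice 4: Δl = 1.9/cos57.0° = 3.489 m; N'_4 = 67·cos57.0° − 4·3.489 = 22.5; c'Δl = 54.42; W sinα = 56.2
Σc'Δl = 210.0 kN/m; ΣN' = 287.5 kN/m; ΣW sinα = 265.6 kN/m
Resisting = 210.0 + 287.5·tan32.0° = 210.0 + 179.7 = 389.7 kN/m
FS = 389.7 / 265.6 = 1.467

FS = 1.47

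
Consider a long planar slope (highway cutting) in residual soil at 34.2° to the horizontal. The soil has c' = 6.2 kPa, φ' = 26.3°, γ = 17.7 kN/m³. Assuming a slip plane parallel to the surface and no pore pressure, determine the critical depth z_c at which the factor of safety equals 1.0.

z_c = 2.76 m

Setting FS = 1.00 in FS = [c' + γz cos²β tanφ'] / [γz sinβ cosβ] and solving for z:
z = c' / [γ cosβ (FS·sinβ − cosβ·tanφ')]
  = 6.2 / [17.7·cos34.2°·(1.00·sin34.2° − cos34.2°·tan26.3°)]
  = 6.2 / [17.7·0.8271·(1.00·0.5621 − 0.8271·0.4942)]
  = 6.2 / 2.2444 = 2.762 m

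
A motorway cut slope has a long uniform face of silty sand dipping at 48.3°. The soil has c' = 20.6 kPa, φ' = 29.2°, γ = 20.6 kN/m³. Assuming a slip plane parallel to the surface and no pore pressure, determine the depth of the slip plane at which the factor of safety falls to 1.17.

Setting FS = 1.17 in FS = [c' + γz cos²β tanφ'] / [γz sinβ cosβ] and solving for z:
z = c' / [γ cosβ (FS·sinβ − cosβ·tanφ')]
  = 20.6 / [20.6·cos48.3°·(1.17·sin48.3° − cos48.3°·tan29.2°)]
  = 20.6 / [20.6·0.6652·(1.17·0.7466 − 0.6652·0.5589)]
  = 20.6 / 6.8763 = 2.996 m

z = 3.00 m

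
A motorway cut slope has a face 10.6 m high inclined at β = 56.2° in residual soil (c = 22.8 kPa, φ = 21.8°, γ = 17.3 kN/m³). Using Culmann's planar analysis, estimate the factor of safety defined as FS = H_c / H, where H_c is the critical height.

H_c = (4c/γ) · sinβ cosφ / [1 − cos(β − φ)]
    = (4·22.8/17.3) · sin56.2°·cos21.8° / [1 − cos34.4°]
    = 5.272 · 0.7716 / 0.1749 = 23.26 m
FS = H_c / H = 23.26 / 10.6 = 2.194

FS = 2.19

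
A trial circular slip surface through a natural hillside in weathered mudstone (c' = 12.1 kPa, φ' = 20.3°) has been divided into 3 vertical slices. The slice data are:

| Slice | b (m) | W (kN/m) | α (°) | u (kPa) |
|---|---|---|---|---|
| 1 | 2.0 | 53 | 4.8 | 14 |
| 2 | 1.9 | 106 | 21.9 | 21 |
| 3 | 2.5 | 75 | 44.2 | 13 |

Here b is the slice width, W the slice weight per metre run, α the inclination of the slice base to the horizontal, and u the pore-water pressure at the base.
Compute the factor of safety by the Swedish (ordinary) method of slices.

Ordinary method of slices: FS = Σ[c'·Δl_i + (W_i cosα_i − u_i·Δl_i)·tanφ'] / Σ W_i sinα_i, with Δl_i = b_i / cosα_i.
Slice 1: Δl = 2.0/cos4.8° = 2.007 m; N'_1 = 53·cos4.8° − 14·2.007 = 24.7; c'Δl = 24.29; W sinα = 4.4
Slice 2: Δl = 1.9/cos21.9° = 2.048 m; N'_2 = 106·cos21.9° − 21·2.048 = 55.3; c'Δl = 24.78; W sinα = 39.5
Slice 3: Δl = 2.5/cos44.2° = 3.487 m; N'_3 = 75·cos44.2° − 13·3.487 = 8.4; c'Δl = 42.19; W sinα = 52.3
Σc'Δl = 91.3 kN/m; ΣN' = 88.5 kN/m; ΣW sinα = 96.3 kN/m
Resisting = 91.3 + 88.5·tan20.3° = 91.3 + 32.7 = 124.0 kN/m
FS = 124.0 / 96.3 = 1.288

FS = 1.29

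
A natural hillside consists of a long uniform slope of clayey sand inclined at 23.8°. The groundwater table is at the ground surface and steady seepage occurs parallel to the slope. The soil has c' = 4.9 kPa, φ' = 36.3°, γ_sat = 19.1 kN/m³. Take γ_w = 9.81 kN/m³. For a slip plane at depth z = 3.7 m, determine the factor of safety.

FS = 1.00

With seepage parallel to the slope and the water table at the surface, the effective normal stress on the slip plane uses the buoyant unit weight γ' = γ_sat − γ_w while the driving shear stress uses γ_sat:
FS = [c' + γ' z cos²β tanφ'] / [γ_sat z sinβ cosβ]
γ' = 19.1 − 9.81 = 9.29 kN/m³
Numerator = 4.9 + 9.29·3.7·cos²23.8°·tan36.3° = 4.9 + 9.29·3.7·0.8372·0.7346 = 26.038 kPa
Denominator = 19.1·3.7·sin23.8°·cos23.8° = 19.1·3.7·0.4035·0.9150 = 26.093 kPa
FS = 26.038 / 26.093 = 0.998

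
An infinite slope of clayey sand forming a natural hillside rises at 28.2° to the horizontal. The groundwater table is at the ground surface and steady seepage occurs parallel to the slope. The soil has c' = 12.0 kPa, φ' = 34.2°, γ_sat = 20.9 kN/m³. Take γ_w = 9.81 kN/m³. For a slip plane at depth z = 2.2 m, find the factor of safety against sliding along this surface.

With seepage parallel to the slope and the water table at the surface, the effective normal stress on the slip plane uses the buoyant unit weight γ' = γ_sat − γ_w while the driving shear stress uses γ_sat:
FS = [c' + γ' z cos²β tanφ'] / [γ_sat z sinβ cosβ]
γ' = 20.9 − 9.81 = 11.09 kN/m³
Numerator = 12.0 + 11.09·2.2·cos²28.2°·tan34.2° = 12.0 + 11.09·2.2·0.7767·0.6796 = 24.878 kPa
Denominator = 20.9·2.2·sin28.2°·cos28.2° = 20.9·2.2·0.4726·0.8813 = 19.149 kPa
FS = 24.878 / 19.149 = 1.299

FS = 1.30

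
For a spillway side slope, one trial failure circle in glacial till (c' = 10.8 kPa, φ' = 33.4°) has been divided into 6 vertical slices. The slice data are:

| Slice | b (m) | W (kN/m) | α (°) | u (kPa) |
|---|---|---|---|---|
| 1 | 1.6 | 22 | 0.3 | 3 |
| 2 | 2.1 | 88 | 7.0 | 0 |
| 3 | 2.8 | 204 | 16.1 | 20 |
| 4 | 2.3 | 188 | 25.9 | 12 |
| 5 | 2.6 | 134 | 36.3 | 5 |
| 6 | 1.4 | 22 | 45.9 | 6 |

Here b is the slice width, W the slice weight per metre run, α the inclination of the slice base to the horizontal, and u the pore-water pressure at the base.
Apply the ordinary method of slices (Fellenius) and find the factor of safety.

Ordinary method of slices: FS = Σ[c'·Δl_i + (W_i cosα_i − u_i·Δl_i)·tanφ'] / Σ W_i sinα_i, with Δl_i = b_i / cosα_i.
Slice 1: Δl = 1.6/cos0.3° = 1.600 m; N'_1 = 22·cos0.3° − 3·1.600 = 17.2; c'Δl = 17.28; W sinα = 0.1
Slice 2: Δl = 2.1/cos7.0° = 2.116 m; N'_2 = 88·cos7.0° − 0·2.116 = 87.3; c'Δl = 22.85; W sinα = 10.7
Slice 3: Δl = 2.8/cos16.1° = 2.914 m; N'_3 = 204·cos16.1° − 20·2.914 = 137.7; c'Δl = 31.47; W sinα = 56.6
Slice 4: Δl = 2.3/cos25.9° = 2.557 m; N'_4 = 188·cos25.9° − 12·2.557 = 138.4; c'Δl = 27.61; W sinα = 82.1
Slice 5: Δl = 2.6/cos36.3° = 3.226 m; N'_5 = 134·cos36.3° − 5·3.226 = 91.9; c'Δl = 34.84; W sinα = 79.3
Slice 6: Δl = 1.4/cos45.9° = 2.012 m; N'_6 = 22·cos45.9° − 6·2.012 = 3.2; c'Δl = 21.73; W sinα = 15.8
Σc'Δl = 155.8 kN/m; ΣN' = 475.8 kN/m; ΣW sinα = 244.7 kN/m
Resisting = 155.8 + 475.8·tan33.4° = 155.8 + 313.7 = 469.5 kN/m
FS = 469.5 / 244.7 = 1.919

FS = 1.92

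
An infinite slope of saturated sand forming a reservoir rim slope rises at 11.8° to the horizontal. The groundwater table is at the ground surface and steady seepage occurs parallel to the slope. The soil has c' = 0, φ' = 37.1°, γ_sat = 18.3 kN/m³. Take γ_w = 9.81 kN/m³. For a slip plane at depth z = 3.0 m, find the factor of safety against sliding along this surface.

FS = 1.68

With seepage parallel to the slope and the water table at the surface, the effective normal stress on the slip plane uses the buoyant unit weight γ' = γ_sat − γ_w while the driving shear stress uses γ_sat:
FS = [c' + γ' z cos²β tanφ'] / [γ_sat z sinβ cosβ]
(For c' = 0 this reduces to FS = (γ'/γ_sat)·tanφ'/tanβ.)
γ' = 18.3 − 9.81 = 8.49 kN/m³
Numerator = 0.0 + 8.49·3.0·cos²11.8°·tan37.1° = 0.0 + 8.49·3.0·0.9582·0.7563 = 18.457 kPa
Denominator = 18.3·3.0·sin11.8°·cos11.8° = 18.3·3.0·0.2045·0.9789 = 10.990 kPa
FS = 18.457 / 10.990 = 1.680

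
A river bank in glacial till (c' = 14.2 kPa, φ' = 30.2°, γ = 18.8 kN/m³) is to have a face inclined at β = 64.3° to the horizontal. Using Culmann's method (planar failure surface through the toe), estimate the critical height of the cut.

Culmann's analysis gives the critical failure plane at α_cr = (β + φ')/2 = (64.3 + 30.2)/2 = 47.2°, and the critical height
H_c = (4c'/γ) · sinβ cosφ' / [1 − cos(β − φ')]
    = (4·14.2/18.8) · sin64.3°·cos30.2° / [1 − cos(34.1°)]
    = 3.021 · 0.9011·0.8643 / [1 − 0.8281]
    = 3.021 · 0.7788 / 0.1719
    = 13.68 m

H_c = 13.68 m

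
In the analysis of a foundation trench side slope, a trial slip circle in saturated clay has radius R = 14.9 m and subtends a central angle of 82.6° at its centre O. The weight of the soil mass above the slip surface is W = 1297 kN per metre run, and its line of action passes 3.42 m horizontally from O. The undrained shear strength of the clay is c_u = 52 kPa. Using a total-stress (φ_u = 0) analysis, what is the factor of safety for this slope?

FS = 3.75

Taking moments about the centre O, the resisting moment is provided by the undrained shear strength acting along the arc:
Arc length L_a = R·θ = 14.9·(82.6°·π/180) = 14.9·1.4416 = 21.48 m
M_R = c_u·L_a·R = 52·21.48·14.9 = 16643.1 kN·m/m
M_D = W·d = 1297·3.42 = 4435.7 kN·m/m
FS = M_R / M_D = 16643.1 / 4435.7 = 3.752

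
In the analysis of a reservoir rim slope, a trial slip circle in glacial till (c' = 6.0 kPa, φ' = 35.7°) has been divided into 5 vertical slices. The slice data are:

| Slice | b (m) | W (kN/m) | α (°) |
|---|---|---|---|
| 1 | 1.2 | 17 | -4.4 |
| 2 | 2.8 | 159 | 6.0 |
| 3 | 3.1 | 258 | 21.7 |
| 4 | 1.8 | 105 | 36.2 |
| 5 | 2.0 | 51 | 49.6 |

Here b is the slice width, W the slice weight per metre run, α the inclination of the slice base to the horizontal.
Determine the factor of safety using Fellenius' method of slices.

Ordinary method of slices: FS = Σ[c'·Δl_i + (W_i cosα_i)·tanφ'] / Σ W_i sinα_i, with Δl_i = b_i / cosα_i.
Slice 1: Δl = 1.2/cos(-4.4°) = 1.204 m; N'_1 = 17·cos(-4.4°) = 16.9; c'Δl = 7.22; W sinα = -1.3
Slice 2: Δl = 2.8/cos6.0° = 2.815 m; N'_2 = 159·cos6.0° = 158.1; c'Δl = 16.89; W sinα = 16.6
Slice 3: Δl = 3.1/cos21.7° = 3.336 m; N'_3 = 258·cos21.7° = 239.7; c'Δl = 20.02; W sinα = 95.4
Slice 4: Δl = 1.8/cos36.2° = 2.231 m; N'_4 = 105·cos36.2° = 84.7; c'Δl = 13.38; W sinα = 62.0
Slice 5: Δl = 2.0/cos49.6° = 3.086 m; N'_5 = 51·cos49.6° = 33.1; c'Δl = 18.52; W sinα = 38.8
Σc'Δl = 76.0 kN/m; ΣN' = 532.6 kN/m; ΣW sinα = 211.6 kN/m
Resisting = 76.0 + 532.6·tan35.7° = 76.0 + 382.7 = 458.7 kN/m
FS = 458.7 / 211.6 = 2.168

FS = 2.17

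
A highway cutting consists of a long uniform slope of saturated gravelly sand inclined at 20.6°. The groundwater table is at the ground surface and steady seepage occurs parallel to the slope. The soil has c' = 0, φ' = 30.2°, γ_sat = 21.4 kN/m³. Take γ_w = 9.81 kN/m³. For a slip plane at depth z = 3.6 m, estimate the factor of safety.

With seepage parallel to the slope and the water table at the surface, the effective normal stress on the slip plane uses the buoyant unit weight γ' = γ_sat − γ_w while the driving shear stress uses γ_sat:
FS = [c' + γ' z cos²β tanφ'] / [γ_sat z sinβ cosβ]
(For c' = 0 this reduces to FS = (γ'/γ_sat)·tanφ'/tanβ.)
γ' = 21.4 − 9.81 = 11.59 kN/m³
Numerator = 0.0 + 11.59·3.6·cos²20.6°·tan30.2° = 0.0 + 11.59·3.6·0.8762·0.5820 = 21.278 kPa
Denominator = 21.4·3.6·sin20.6°·cos20.6° = 21.4·3.6·0.3518·0.9361 = 25.373 kPa
FS = 21.278 / 25.373 = 0.839

FS = 0.84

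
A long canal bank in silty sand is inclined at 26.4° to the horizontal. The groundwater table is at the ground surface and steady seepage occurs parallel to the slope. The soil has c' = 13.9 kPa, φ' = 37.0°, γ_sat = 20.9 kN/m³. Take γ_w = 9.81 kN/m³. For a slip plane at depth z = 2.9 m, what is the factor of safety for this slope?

With seepage parallel to the slope and the water table at the surface, the effective normal stress on the slip plane uses the buoyant unit weight γ' = γ_sat − γ_w while the driving shear stress uses γ_sat:
FS = [c' + γ' z cos²β tanφ'] / [γ_sat z sinβ cosβ]
γ' = 20.9 − 9.81 = 11.09 kN/m³
Numerator = 13.9 + 11.09·2.9·cos²26.4°·tan37.0° = 13.9 + 11.09·2.9·0.8023·0.7536 = 33.344 kPa
Denominator = 20.9·2.9·sin26.4°·cos26.4° = 20.9·2.9·0.4446·0.8957 = 24.139 kPa
FS = 33.344 / 24.139 = 1.381

FS = 1.38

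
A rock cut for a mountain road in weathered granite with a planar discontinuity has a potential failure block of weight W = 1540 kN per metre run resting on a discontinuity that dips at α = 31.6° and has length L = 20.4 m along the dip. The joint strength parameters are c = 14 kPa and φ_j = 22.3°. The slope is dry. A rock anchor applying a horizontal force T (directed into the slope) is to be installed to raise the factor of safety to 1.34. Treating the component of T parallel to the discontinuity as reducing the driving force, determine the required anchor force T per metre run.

Resolving forces along and normal to the sliding plane, with the horizontal anchor force T adding T·sinα to the effective normal force and T·cosα acting up the plane against the driving force:
FS = [cL + (W cosα + T sinα) tanφ_j] / [W sinα − T cosα]
Without the anchor: N' = 1311.7 kN/m, driving T_d = 806.9 kN/m, resisting R = 14·20.4 + 1311.7·tan22.3° = 823.6 kN/m, FS = 1.02.
Setting FS = 1.34 and solving for T:
1.34·(806.9 − T cos31.6°) = 823.6 + T sin31.6°·tan22.3°
T·(sin31.6°·tan22.3° + 1.34·cos31.6°) = 1.34·806.9 − 823.6
T·(0.5240·0.4101 + 1.34·0.8517) = 1081.3 − 823.6 = 257.7
T·1.3562 = 257.7
T = 190.0 kN/m

T = 190 kN/m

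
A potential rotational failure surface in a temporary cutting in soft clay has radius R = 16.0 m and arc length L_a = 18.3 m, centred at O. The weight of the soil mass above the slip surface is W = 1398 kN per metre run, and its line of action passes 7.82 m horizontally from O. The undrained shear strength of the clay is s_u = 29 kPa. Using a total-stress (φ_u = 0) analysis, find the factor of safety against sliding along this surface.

FS = 0.78

Taking moments about the centre O, the resisting moment is provided by the undrained shear strength acting along the arc:
M_R = s_u·L_a·R = 29·18.30·16.0 = 8491.2 kN·m/m
M_D = W·d = 1398·7.82 = 10932.4 kN·m/m
FS = M_R / M_D = 8491.2 / 10932.4 = 0.777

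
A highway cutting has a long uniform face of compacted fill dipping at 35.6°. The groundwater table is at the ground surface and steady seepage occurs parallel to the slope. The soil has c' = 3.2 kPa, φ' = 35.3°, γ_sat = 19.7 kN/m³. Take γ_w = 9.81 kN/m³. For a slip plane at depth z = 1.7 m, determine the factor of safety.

FS = 0.70

With seepage parallel to the slope and the water table at the surface, the effective normal stress on the slip plane uses the buoyant unit weight γ' = γ_sat − γ_w while the driving shear stress uses γ_sat:
FS = [c' + γ' z cos²β tanφ'] / [γ_sat z sinβ cosβ]
γ' = 19.7 − 9.81 = 9.89 kN/m³
Numerator = 3.2 + 9.89·1.7·cos²35.6°·tan35.3° = 3.2 + 9.89·1.7·0.6611·0.7080 = 11.070 kPa
Denominator = 19.7·1.7·sin35.6°·cos35.6° = 19.7·1.7·0.5821·0.8131 = 15.852 kPa
FS = 11.070 / 15.852 = 0.698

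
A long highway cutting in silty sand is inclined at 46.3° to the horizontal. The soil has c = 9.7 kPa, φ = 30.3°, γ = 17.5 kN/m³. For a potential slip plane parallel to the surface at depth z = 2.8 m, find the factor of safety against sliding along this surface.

FS = 0.95

For an infinite slope with a slip plane parallel to the surface (no pore pressure): FS = [c + γz cos²β tanφ] / [γz sinβ cosβ].
γz = 17.5·2.8 = 49.00 kN/m²
Numerator = 9.7 + 49.00·cos²46.3°·tan30.3° = 9.7 + 49.00·0.4773·0.5844 = 23.367 kPa
Denominator = 49.00·sin46.3°·cos46.3° = 49.00·0.7230·0.6909 = 24.475 kPa
FS = 23.367 / 24.475 = 0.955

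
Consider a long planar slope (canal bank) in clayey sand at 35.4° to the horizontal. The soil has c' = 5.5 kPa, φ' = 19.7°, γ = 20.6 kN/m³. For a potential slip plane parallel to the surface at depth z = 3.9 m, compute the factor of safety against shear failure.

For an infinite slope with a slip plane parallel to the surface (no pore pressure): FS = [c' + γz cos²β tanφ'] / [γz sinβ cosβ].
γz = 20.6·3.9 = 80.34 kN/m²
Numerator = 5.5 + 80.34·cos²35.4°·tan19.7° = 5.5 + 80.34·0.6644·0.3581 = 24.613 kPa
Denominator = 80.34·sin35.4°·cos35.4° = 80.34·0.5793·0.8151 = 37.936 kPa
FS = 24.613 / 37.936 = 0.649

FS = 0.65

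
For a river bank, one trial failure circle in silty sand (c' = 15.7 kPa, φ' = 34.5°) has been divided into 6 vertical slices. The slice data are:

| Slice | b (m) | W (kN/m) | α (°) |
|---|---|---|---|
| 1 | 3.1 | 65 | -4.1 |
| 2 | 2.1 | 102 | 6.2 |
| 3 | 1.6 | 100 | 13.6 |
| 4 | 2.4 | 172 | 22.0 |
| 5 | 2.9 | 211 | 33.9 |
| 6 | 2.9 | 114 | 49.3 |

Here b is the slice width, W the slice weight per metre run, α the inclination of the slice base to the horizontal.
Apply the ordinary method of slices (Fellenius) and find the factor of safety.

Ordinary method of slices: FS = Σ[c'·Δl_i + (W_i cosα_i)·tanφ'] / Σ W_i sinα_i, with Δl_i = b_i / cosα_i.
Slice 1: Δl = 3.1/cos(-4.1°) = 3.108 m; N'_1 = 65·cos(-4.1°) = 64.8; c'Δl = 48.79; W sinα = -4.6
Slice 2: Δl = 2.1/cos6.2° = 2.112 m; N'_2 = 102·cos6.2° = 101.4; c'Δl = 33.16; W sinα = 11.0
Slice 3: Δl = 1.6/cos13.6° = 1.646 m; N'_3 = 100·cos13.6° = 97.2; c'Δl = 25.84; W sinα = 23.5
Slice 4: Δl = 2.4/cos22.0° = 2.588 m; N'_4 = 172·cos22.0° = 159.5; c'Δl = 40.64; W sinα = 64.4
Slice 5: Δl = 2.9/cos33.9° = 3.494 m; N'_5 = 211·cos33.9° = 175.1; c'Δl = 54.85; W sinα = 117.7
Slice 6: Δl = 2.9/cos49.3° = 4.447 m; N'_6 = 114·cos49.3° = 74.3; c'Δl = 69.82; W sinα = 86.4
Σc'Δl = 273.1 kN/m; ΣN' = 672.4 kN/m; ΣW sinα = 298.4 kN/m
Resisting = 273.1 + 672.4·tan34.5° = 273.1 + 462.1 = 735.2 kN/m
FS = 735.2 / 298.4 = 2.464

FS = 2.46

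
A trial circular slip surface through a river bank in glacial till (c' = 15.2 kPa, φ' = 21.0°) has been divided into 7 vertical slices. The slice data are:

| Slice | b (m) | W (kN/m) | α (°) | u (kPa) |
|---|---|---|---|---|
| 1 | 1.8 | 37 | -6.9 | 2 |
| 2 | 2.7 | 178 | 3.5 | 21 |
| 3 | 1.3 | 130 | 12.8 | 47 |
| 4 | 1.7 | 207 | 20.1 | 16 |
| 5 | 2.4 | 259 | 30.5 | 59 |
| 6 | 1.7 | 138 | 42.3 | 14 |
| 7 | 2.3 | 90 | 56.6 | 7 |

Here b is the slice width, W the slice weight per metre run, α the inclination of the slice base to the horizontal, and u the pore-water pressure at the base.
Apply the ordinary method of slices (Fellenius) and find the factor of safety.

Ordinary method of slices: FS = Σ[c'·Δl_i + (W_i cosα_i − u_i·Δl_i)·tanφ'] / Σ W_i sinα_i, with Δl_i = b_i / cosα_i.
Slice 1: Δl = 1.8/cos(-6.9°) = 1.813 m; N'_1 = 37·cos(-6.9°) − 2·1.813 = 33.1; c'Δl = 27.56; W sinα = -4.4
Slice 2: Δl = 2.7/cos3.5° = 2.705 m; N'_2 = 178·cos3.5° − 21·2.705 = 120.9; c'Δl = 41.12; W sinα = 10.9
Slice 3: Δl = 1.3/cos12.8° = 1.333 m; N'_3 = 130·cos12.8° − 47·1.333 = 64.1; c'Δl = 20.26; W sinα = 28.8
Slice 4: Δl = 1.7/cos20.1° = 1.810 m; N'_4 = 207·cos20.1° − 16·1.810 = 165.4; c'Δl = 27.52; W sinα = 71.1
Slice 5: Δl = 2.4/cos30.5° = 2.785 m; N'_5 = 259·cos30.5° − 59·2.785 = 58.8; c'Δl = 42.34; W sinα = 131.5
Slice 6: Δl = 1.7/cos42.3° = 2.298 m; N'_6 = 138·cos42.3° − 14·2.298 = 69.9; c'Δl = 34.94; W sinα = 92.9
Slice 7: Δl = 2.3/cos56.6° = 4.178 m; N'_7 = 90·cos56.6° − 7·4.178 = 20.3; c'Δl = 63.51; W sinα = 75.1
Σc'Δl = 257.2 kN/m; ΣN' = 532.5 kN/m; ΣW sinα = 405.8 kN/m
Resisting = 257.2 + 532.5·tan21.0° = 257.2 + 204.4 = 461.7 kN/m
FS = 461.7 / 405.8 = 1.138

FS = 1.14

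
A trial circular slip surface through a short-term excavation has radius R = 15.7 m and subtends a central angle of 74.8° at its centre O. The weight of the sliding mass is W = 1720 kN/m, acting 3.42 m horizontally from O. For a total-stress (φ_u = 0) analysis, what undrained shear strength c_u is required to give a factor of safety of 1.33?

c_u = 24.3 kPa

FS = c_u·L_a·R / (W·d), so c_u = FS·W·d / (L_a·R).
Arc length L_a = R·θ = 15.7·(74.8°·π/180) = 15.7·1.3055 = 20.50 m
c_u = 1.33·1720·3.42 / (20.50·15.7) = 7823.6 / 321.79 = 24.31 kPa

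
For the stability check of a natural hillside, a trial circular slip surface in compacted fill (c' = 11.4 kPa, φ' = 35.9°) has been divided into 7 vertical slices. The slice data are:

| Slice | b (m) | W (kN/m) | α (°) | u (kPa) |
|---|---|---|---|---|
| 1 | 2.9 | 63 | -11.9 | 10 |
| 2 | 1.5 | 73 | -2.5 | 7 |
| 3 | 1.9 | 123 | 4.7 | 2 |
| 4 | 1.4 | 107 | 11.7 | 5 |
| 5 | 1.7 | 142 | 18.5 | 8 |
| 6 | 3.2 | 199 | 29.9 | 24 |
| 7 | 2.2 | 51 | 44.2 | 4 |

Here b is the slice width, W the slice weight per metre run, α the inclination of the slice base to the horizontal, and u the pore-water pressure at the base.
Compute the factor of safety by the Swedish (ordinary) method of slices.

Ordinary method of slices: FS = Σ[c'·Δl_i + (W_i cosα_i − u_i·Δl_i)·tanφ'] / Σ W_i sinα_i, with Δl_i = b_i / cosα_i.
Slice 1: Δl = 2.9/cos(-11.9°) = 2.964 m; N'_1 = 63·cos(-11.9°) − 10·2.964 = 32.0; c'Δl = 33.79; W sinα = -13.0
Slice 2: Δl = 1.5/cos(-2.5°) = 1.501 m; N'_2 = 73·cos(-2.5°) − 7·1.501 = 62.4; c'Δl = 17.12; W sinα = -3.2
Slice 3: Δl = 1.9/cos4.7° = 1.906 m; N'_3 = 123·cos4.7° − 2·1.906 = 118.8; c'Δl = 21.73; W sinα = 10.1
Slice 4: Δl = 1.4/cos11.7° = 1.430 m; N'_4 = 107·cos11.7° − 5·1.430 = 97.6; c'Δl = 16.30; W sinα = 21.7
Slice 5: Δl = 1.7/cos18.5° = 1.793 m; N'_5 = 142·cos18.5° − 8·1.793 = 120.3; c'Δl = 20.44; W sinα = 45.1
Slice 6: Δl = 3.2/cos29.9° = 3.691 m; N'_6 = 199·cos29.9° − 24·3.691 = 83.9; c'Δl = 42.08; W sinα = 99.2
Slice 7: Δl = 2.2/cos44.2° = 3.069 m; N'_7 = 51·cos44.2° − 4·3.069 = 24.3; c'Δl = 34.98; W sinα = 35.6
Σc'Δl = 186.4 kN/m; ΣN' = 539.4 kN/m; ΣW sinα = 195.4 kN/m
Resisting = 186.4 + 539.4·tan35.9° = 186.4 + 390.4 = 576.9 kN/m
FS = 576.9 / 195.4 = 2.952

FS = 2.95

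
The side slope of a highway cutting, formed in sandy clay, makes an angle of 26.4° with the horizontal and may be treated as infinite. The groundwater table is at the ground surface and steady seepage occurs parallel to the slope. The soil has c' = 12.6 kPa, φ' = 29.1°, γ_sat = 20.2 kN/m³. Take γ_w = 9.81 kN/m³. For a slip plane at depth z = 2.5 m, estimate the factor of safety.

With seepage parallel to the slope and the water table at the surface, the effective normal stress on the slip plane uses the buoyant unit weight γ' = γ_sat − γ_w while the driving shear stress uses γ_sat:
FS = [c' + γ' z cos²β tanφ'] / [γ_sat z sinβ cosβ]
γ' = 20.2 − 9.81 = 10.39 kN/m³
Numerator = 12.6 + 10.39·2.5·cos²26.4°·tan29.1° = 12.6 + 10.39·2.5·0.8023·0.5566 = 24.199 kPa
Denominator = 20.2·2.5·sin26.4°·cos26.4° = 20.2·2.5·0.4446·0.8957 = 20.112 kPa
FS = 24.199 / 20.112 = 1.203

FS = 1.20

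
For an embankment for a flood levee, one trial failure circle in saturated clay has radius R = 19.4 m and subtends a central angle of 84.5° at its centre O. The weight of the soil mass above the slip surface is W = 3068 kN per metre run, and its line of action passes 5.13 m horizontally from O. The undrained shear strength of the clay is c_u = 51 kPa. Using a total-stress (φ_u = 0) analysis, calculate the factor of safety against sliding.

FS = 1.80

Taking moments about the centre O, the resisting moment is provided by the undrained shear strength acting along the arc:
Arc length L_a = R·θ = 19.4·(84.5°·π/180) = 19.4·1.4748 = 28.61 m
M_R = c_u·L_a·R = 51·28.61·19.4 = 28307.9 kN·m/m
M_D = W·d = 3068·5.13 = 15738.8 kN·m/m
FS = M_R / M_D = 28307.9 / 15738.8 = 1.799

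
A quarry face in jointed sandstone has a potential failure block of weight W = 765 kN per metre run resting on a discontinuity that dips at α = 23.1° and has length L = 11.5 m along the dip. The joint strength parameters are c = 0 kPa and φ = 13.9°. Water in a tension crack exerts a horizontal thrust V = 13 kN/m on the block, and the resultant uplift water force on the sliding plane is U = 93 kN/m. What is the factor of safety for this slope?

FS = 0.48

Resolving the block weight along and normal to the plane and applying the Mohr–Coulomb strength on the joint:
N' = W cosα − U − V sinα = 765·cos23.1° − 93 − 13·sin23.1° = 605.6 kN/m
Driving force T = W sinα + V cosα = 765·sin23.1° + 13·cos23.1° = 312.1 kN/m
Resisting force R = c·L + N'·tanφ = 0·11.5 + 605.6·tan13.9° = 0.0 + 149.9 = 149.9 kN/m
FS = R / T = 149.9 / 312.1 = 0.480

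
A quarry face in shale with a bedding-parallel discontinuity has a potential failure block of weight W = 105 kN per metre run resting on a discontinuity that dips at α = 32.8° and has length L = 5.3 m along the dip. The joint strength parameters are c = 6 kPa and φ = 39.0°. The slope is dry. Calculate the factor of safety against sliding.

FS = 1.82

Resolving the block weight along and normal to the plane and applying the Mohr–Coulomb strength on the joint:
N' = W cosα = 105·cos32.8° = 88.3 kN/m
Driving force T = W sinα = 105·sin32.8° = 56.9 kN/m
Resisting force R = c·L + N'·tanφ = 6·5.3 + 88.3·tan39.0° = 31.8 + 71.5 = 103.3 kN/m
FS = R / T = 103.3 / 56.9 = 1.816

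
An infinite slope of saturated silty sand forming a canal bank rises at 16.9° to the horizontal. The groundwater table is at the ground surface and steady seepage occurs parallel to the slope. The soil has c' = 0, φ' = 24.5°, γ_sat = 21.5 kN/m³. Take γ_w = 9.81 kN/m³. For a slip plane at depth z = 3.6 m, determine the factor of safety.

FS = 0.82

With seepage parallel to the slope and the water table at the surface, the effective normal stress on the slip plane uses the buoyant unit weight γ' = γ_sat − γ_w while the driving shear stress uses γ_sat:
FS = [c' + γ' z cos²β tanφ'] / [γ_sat z sinβ cosβ]
(For c' = 0 this reduces to FS = (γ'/γ_sat)·tanφ'/tanβ.)
γ' = 21.5 − 9.81 = 11.69 kN/m³
Numerator = 0.0 + 11.69·3.6·cos²16.9°·tan24.5° = 0.0 + 11.69·3.6·0.9155·0.4557 = 17.558 kPa
Denominator = 21.5·3.6·sin16.9°·cos16.9° = 21.5·3.6·0.2907·0.9568 = 21.529 kPa
FS = 17.558 / 21.529 = 0.816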